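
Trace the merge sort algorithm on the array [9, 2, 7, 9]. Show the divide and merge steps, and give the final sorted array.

Merge sort trace:

Split: [9, 2, 7, 9] -> [9, 2] and [7, 9]
  Split: [9, 2] -> [9] and [2]
  Merge: [9] + [2] -> [2, 9]
  Split: [7, 9] -> [7] and [9]
  Merge: [7] + [9] -> [7, 9]
Merge: [2, 9] + [7, 9] -> [2, 7, 9, 9]

Final sorted array: [2, 7, 9, 9]

The merge sort proceeds by recursively splitting the array and merging sorted halves.
After all merges, the sorted array is [2, 7, 9, 9].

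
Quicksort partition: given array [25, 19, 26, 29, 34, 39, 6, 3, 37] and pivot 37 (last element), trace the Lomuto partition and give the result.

Lomuto partition with pivot = 37:

Initial array: [25, 19, 26, 29, 34, 39, 6, 3, 37]

arr[0]=25 <= 37: swap with position 0, array becomes [25, 19, 26, 29, 34, 39, 6, 3, 37]
arr[1]=19 <= 37: swap with position 1, array becomes [25, 19, 26, 29, 34, 39, 6, 3, 37]
arr[2]=26 <= 37: swap with position 2, array becomes [25, 19, 26, 29, 34, 39, 6, 3, 37]
arr[3]=29 <= 37: swap with position 3, array becomes [25, 19, 26, 29, 34, 39, 6, 3, 37]
arr[4]=34 <= 37: swap with position 4, array becomes [25, 19, 26, 29, 34, 39, 6, 3, 37]
arr[5]=39 > 37: no swap
arr[6]=6 <= 37: swap with position 5, array becomes [25, 19, 26, 29, 34, 6, 39, 3, 37]
arr[7]=3 <= 37: swap with position 6, array becomes [25, 19, 26, 29, 34, 6, 3, 39, 37]

Place pivot at position 7: [25, 19, 26, 29, 34, 6, 3, 37, 39]
Pivot position: 7

After partitioning with pivot 37, the array becomes [25, 19, 26, 29, 34, 6, 3, 37, 39]. The pivot is placed at index 7. All elements to the left of the pivot are <= 37, and all elements to the right are > 37.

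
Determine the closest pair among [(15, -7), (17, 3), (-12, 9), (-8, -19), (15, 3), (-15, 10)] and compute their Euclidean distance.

Computing all pairwise distances among 6 points:

d((15, -7), (17, 3)) = 10.198
d((15, -7), (-12, 9)) = 31.3847
d((15, -7), (-8, -19)) = 25.9422
d((15, -7), (15, 3)) = 10.0
d((15, -7), (-15, 10)) = 34.4819
d((17, 3), (-12, 9)) = 29.6142
d((17, 3), (-8, -19)) = 33.3017
d((17, 3), (15, 3)) = 2.0 <-- minimum
d((17, 3), (-15, 10)) = 32.7567
d((-12, 9), (-8, -19)) = 28.2843
d((-12, 9), (15, 3)) = 27.6586
d((-12, 9), (-15, 10)) = 3.1623
d((-8, -19), (15, 3)) = 31.8277
d((-8, -19), (-15, 10)) = 29.8329
d((15, 3), (-15, 10)) = 30.8058

Closest pair: (17, 3) and (15, 3) with distance 2.0

The closest pair is (17, 3) and (15, 3) with Euclidean distance 2.0. For 6 points, brute-force pairwise comparison is shown above. For large n, the divide-and-conquer algorithm (sort by x, recurse on halves, check the dividing strip) achieves O(n log n).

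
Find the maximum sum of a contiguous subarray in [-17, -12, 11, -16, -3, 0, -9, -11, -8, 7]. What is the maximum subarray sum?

Using Kadane's algorithm on [-17, -12, 11, -16, -3, 0, -9, -11, -8, 7]:

Scanning through the array:
Position 1 (value -12): max_ending_here = -12, max_so_far = -12
Position 2 (value 11): max_ending_here = 11, max_so_far = 11
Position 3 (value -16): max_ending_here = -5, max_so_far = 11
Position 4 (value -3): max_ending_here = -3, max_so_far = 11
Position 5 (value 0): max_ending_here = 0, max_so_far = 11
Position 6 (value -9): max_ending_here = -9, max_so_far = 11
Position 7 (value -11): max_ending_here = -11, max_so_far = 11
Position 8 (value -8): max_ending_here = -8, max_so_far = 11
Position 9 (value 7): max_ending_here = 7, max_so_far = 11

Maximum subarray: [11]
Maximum sum: 11

The maximum subarray is [11] with sum 11. This subarray runs from index 2 to index 2.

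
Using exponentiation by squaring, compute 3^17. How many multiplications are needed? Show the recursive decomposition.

Computing 3^17 by squaring (build up from 3^1; each line after the first costs one multiplication):

3^1 = 3
3^2 = (3^1)^2 = 3^2 = 9
3^4 = (3^2)^2 = 9^2 = 81
3^8 = (3^4)^2 = 81^2 = 6561
3^16 = (3^8)^2 = 6561^2 = 43046721
3^17 = 3 * 3^16 = 3 * 43046721 = 129140163

Result: 129140163
Multiplications needed: 5 (5 lines after 3^1)

3^17 = 129140163. Using exponentiation by squaring, this requires 5 multiplications. The key idea: if the exponent is even, square the half-power; if odd, multiply by the base once.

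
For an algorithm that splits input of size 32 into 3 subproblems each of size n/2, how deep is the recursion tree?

For divide and conquer with division factor 2:

Problem sizes at each level:
Level 0: 32
Level 1: 16
Level 2: 8
Level 3: 4
Level 4: 2
Level 5: 1

The root is level 0 and the size-1 base case is level 5 (the tree spans levels 0 through 5, i.e. 6 levels counting the root), so the depth is the number of divisions: log_2(32) = 5

The recursion tree depth is log_2(32) = 5. At each level, the problem size is divided by 2, so it takes 5 divisions to reduce to a base case of size 1. The algorithm makes 3 recursive calls at each level.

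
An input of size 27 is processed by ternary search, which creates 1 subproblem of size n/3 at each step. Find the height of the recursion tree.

For divide and conquer with division factor 3:

Problem sizes at each level:
Level 0: 27
Level 1: 9
Level 2: 3
Level 3: 1

The root is level 0 and the size-1 base case is level 3 (the tree spans levels 0 through 3, i.e. 4 levels counting the root), so the depth is the number of divisions: log_3(27) = 3

The recursion tree depth is log_3(27) = 3. At each level, the problem size is divided by 3, so it takes 3 divisions to reduce to a base case of size 1. The algorithm makes 1 recursive call at each level.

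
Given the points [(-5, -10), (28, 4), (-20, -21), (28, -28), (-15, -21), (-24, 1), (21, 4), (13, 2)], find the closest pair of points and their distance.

Computing all pairwise distances among 8 points:

d((-5, -10), (28, 4)) = 35.8469
d((-5, -10), (-20, -21)) = 18.6011
d((-5, -10), (28, -28)) = 37.5899
d((-5, -10), (-15, -21)) = 14.8661
d((-5, -10), (-24, 1)) = 21.9545
d((-5, -10), (21, 4)) = 29.5296
d((-5, -10), (13, 2)) = 21.6333
d((28, 4), (-20, -21)) = 54.1202
d((28, 4), (28, -28)) = 32.0
d((28, 4), (-15, -21)) = 49.7393
d((28, 4), (-24, 1)) = 52.0865
d((28, 4), (21, 4)) = 7.0
d((28, 4), (13, 2)) = 15.1327
d((-20, -21), (28, -28)) = 48.5077
d((-20, -21), (-15, -21)) = 5.0 <-- minimum
d((-20, -21), (-24, 1)) = 22.3607
d((-20, -21), (21, 4)) = 48.0208
d((-20, -21), (13, 2)) = 40.2244
d((28, -28), (-15, -21)) = 43.566
d((28, -28), (-24, 1)) = 59.5399
d((28, -28), (21, 4)) = 32.7567
d((28, -28), (13, 2)) = 33.541
d((-15, -21), (-24, 1)) = 23.7697
d((-15, -21), (21, 4)) = 43.8292
d((-15, -21), (13, 2)) = 36.2353
d((-24, 1), (21, 4)) = 45.0999
d((-24, 1), (13, 2)) = 37.0135
d((21, 4), (13, 2)) = 8.2462

Closest pair: (-20, -21) and (-15, -21) with distance 5.0

The closest pair is (-20, -21) and (-15, -21) with Euclidean distance 5.0. For 8 points, brute-force pairwise comparison is shown above. For large n, the divide-and-conquer algorithm (sort by x, recurse on halves, check the dividing strip) achieves O(n log n).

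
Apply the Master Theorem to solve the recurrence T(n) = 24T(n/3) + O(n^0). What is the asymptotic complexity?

Master Theorem for T(n) = 24T(n/3) + O(n^0):

a = 24, b = 3, c = 0
log_b(a) = log_3(24) = 2.8928

Case 1: c = 0 < log_3(24) = 2.8928
T(n) = O(n^(log_3 24))

For T(n) = 24T(n/3) + O(n^0): log_3(24) = 2.8928. This is Case 1 of the Master Theorem (c < log_b(a), work dominated by leaves), giving O(n^(log_3 24)).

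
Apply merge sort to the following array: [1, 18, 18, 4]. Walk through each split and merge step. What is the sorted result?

Merge sort trace:

Split: [1, 18, 18, 4] -> [1, 18] and [18, 4]
  Split: [1, 18] -> [1] and [18]
  Merge: [1] + [18] -> [1, 18]
  Split: [18, 4] -> [18] and [4]
  Merge: [18] + [4] -> [4, 18]
Merge: [1, 18] + [4, 18] -> [1, 4, 18, 18]

Final sorted array: [1, 4, 18, 18]

The merge sort proceeds by recursively splitting the array and merging sorted halves.
After all merges, the sorted array is [1, 4, 18, 18].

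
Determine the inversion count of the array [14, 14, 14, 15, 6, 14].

Finding inversions in [14, 14, 14, 15, 6, 14]:

(0, 4): arr[0]=14 > arr[4]=6
(1, 4): arr[1]=14 > arr[4]=6
(2, 4): arr[2]=14 > arr[4]=6
(3, 4): arr[3]=15 > arr[4]=6
(3, 5): arr[3]=15 > arr[5]=14

Total inversions: 5

The array has 5 inversion(s): (0,4), (1,4), (2,4), (3,4), (3,5). Each pair (i,j) satisfies i < j and arr[i] > arr[j].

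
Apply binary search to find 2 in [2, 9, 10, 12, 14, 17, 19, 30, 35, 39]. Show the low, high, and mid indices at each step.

Binary search for 2 in [2, 9, 10, 12, 14, 17, 19, 30, 35, 39]:

lo=0, hi=9, mid=4, arr[mid]=14 -> 14 > 2, search left half
lo=0, hi=3, mid=1, arr[mid]=9 -> 9 > 2, search left half
lo=0, hi=0, mid=0, arr[mid]=2 -> Found target at index 0!

Binary search finds 2 at index 0 after 3 comparisons. The search repeatedly halves the search space by comparing with the middle element.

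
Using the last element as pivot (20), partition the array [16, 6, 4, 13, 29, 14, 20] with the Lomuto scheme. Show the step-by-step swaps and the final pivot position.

Lomuto partition with pivot = 20:

Initial array: [16, 6, 4, 13, 29, 14, 20]

arr[0]=16 <= 20: swap with position 0, array becomes [16, 6, 4, 13, 29, 14, 20]
arr[1]=6 <= 20: swap with position 1, array becomes [16, 6, 4, 13, 29, 14, 20]
arr[2]=4 <= 20: swap with position 2, array becomes [16, 6, 4, 13, 29, 14, 20]
arr[3]=13 <= 20: swap with position 3, array becomes [16, 6, 4, 13, 29, 14, 20]
arr[4]=29 > 20: no swap
arr[5]=14 <= 20: swap with position 4, array becomes [16, 6, 4, 13, 14, 29, 20]

Place pivot at position 5: [16, 6, 4, 13, 14, 20, 29]
Pivot position: 5

After partitioning with pivot 20, the array becomes [16, 6, 4, 13, 14, 20, 29]. The pivot is placed at index 5. All elements to the left of the pivot are <= 20, and all elements to the right are > 20.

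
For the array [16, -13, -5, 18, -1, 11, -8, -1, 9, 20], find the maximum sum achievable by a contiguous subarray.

Using Kadane's algorithm on [16, -13, -5, 18, -1, 11, -8, -1, 9, 20]:

Scanning through the array:
Position 1 (value -13): max_ending_here = 3, max_so_far = 16
Position 2 (value -5): max_ending_here = -2, max_so_far = 16
Position 3 (value 18): max_ending_here = 18, max_so_far = 18
Position 4 (value -1): max_ending_here = 17, max_so_far = 18
Position 5 (value 11): max_ending_here = 28, max_so_far = 28
Position 6 (value -8): max_ending_here = 20, max_so_far = 28
Position 7 (value -1): max_ending_here = 19, max_so_far = 28
Position 8 (value 9): max_ending_here = 28, max_so_far = 28
Position 9 (value 20): max_ending_here = 48, max_so_far = 48

Maximum subarray: [18, -1, 11, -8, -1, 9, 20]
Maximum sum: 48

The maximum subarray is [18, -1, 11, -8, -1, 9, 20] with sum 48. This subarray runs from index 3 to index 9.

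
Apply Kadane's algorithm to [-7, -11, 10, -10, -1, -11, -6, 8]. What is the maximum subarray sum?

Using Kadane's algorithm on [-7, -11, 10, -10, -1, -11, -6, 8]:

Scanning through the array:
Position 1 (value -11): max_ending_here = -11, max_so_far = -7
Position 2 (value 10): max_ending_here = 10, max_so_far = 10
Position 3 (value -10): max_ending_here = 0, max_so_far = 10
Position 4 (value -1): max_ending_here = -1, max_so_far = 10
Position 5 (value -11): max_ending_here = -11, max_so_far = 10
Position 6 (value -6): max_ending_here = -6, max_so_far = 10
Position 7 (value 8): max_ending_here = 8, max_so_far = 10

Maximum subarray: [10]
Maximum sum: 10

The maximum subarray is [10] with sum 10. This subarray runs from index 2 to index 2.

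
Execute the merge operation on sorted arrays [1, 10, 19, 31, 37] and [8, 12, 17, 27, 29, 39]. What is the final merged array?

Merging process:

Compare 1 vs 8: take 1 from left. Merged: [1]
Compare 10 vs 8: take 8 from right. Merged: [1, 8]
Compare 10 vs 12: take 10 from left. Merged: [1, 8, 10]
Compare 19 vs 12: take 12 from right. Merged: [1, 8, 10, 12]
Compare 19 vs 17: take 17 from right. Merged: [1, 8, 10, 12, 17]
Compare 19 vs 27: take 19 from left. Merged: [1, 8, 10, 12, 17, 19]
Compare 31 vs 27: take 27 from right. Merged: [1, 8, 10, 12, 17, 19, 27]
Compare 31 vs 29: take 29 from right. Merged: [1, 8, 10, 12, 17, 19, 27, 29]
Compare 31 vs 39: take 31 from left. Merged: [1, 8, 10, 12, 17, 19, 27, 29, 31]
Compare 37 vs 39: take 37 from left. Merged: [1, 8, 10, 12, 17, 19, 27, 29, 31, 37]
Append remaining from right: [39]. Merged: [1, 8, 10, 12, 17, 19, 27, 29, 31, 37, 39]

Final merged array: [1, 8, 10, 12, 17, 19, 27, 29, 31, 37, 39]
Total comparisons: 10

The merged array is [1, 8, 10, 12, 17, 19, 27, 29, 31, 37, 39], requiring 10 comparisons. The merge step runs in O(n) time where n is the total number of elements.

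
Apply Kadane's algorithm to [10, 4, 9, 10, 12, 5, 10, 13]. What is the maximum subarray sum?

Using Kadane's algorithm on [10, 4, 9, 10, 12, 5, 10, 13]:

Scanning through the array:
Position 1 (value 4): max_ending_here = 14, max_so_far = 14
Position 2 (value 9): max_ending_here = 23, max_so_far = 23
Position 3 (value 10): max_ending_here = 33, max_so_far = 33
Position 4 (value 12): max_ending_here = 45, max_so_far = 45
Position 5 (value 5): max_ending_here = 50, max_so_far = 50
Position 6 (value 10): max_ending_here = 60, max_so_far = 60
Position 7 (value 13): max_ending_here = 73, max_so_far = 73

Maximum subarray: [10, 4, 9, 10, 12, 5, 10, 13]
Maximum sum: 73

The maximum subarray is [10, 4, 9, 10, 12, 5, 10, 13] with sum 73. This subarray runs from index 0 to index 7.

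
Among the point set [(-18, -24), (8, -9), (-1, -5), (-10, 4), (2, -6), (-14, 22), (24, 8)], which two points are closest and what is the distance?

Computing all pairwise distances among 7 points:

d((-18, -24), (8, -9)) = 30.0167
d((-18, -24), (-1, -5)) = 25.4951
d((-18, -24), (-10, 4)) = 29.1204
d((-18, -24), (2, -6)) = 26.9072
d((-18, -24), (-14, 22)) = 46.1736
d((-18, -24), (24, 8)) = 52.8015
d((8, -9), (-1, -5)) = 9.8489
d((8, -9), (-10, 4)) = 22.2036
d((8, -9), (2, -6)) = 6.7082
d((8, -9), (-14, 22)) = 38.0132
d((8, -9), (24, 8)) = 23.3452
d((-1, -5), (-10, 4)) = 12.7279
d((-1, -5), (2, -6)) = 3.1623 <-- minimum
d((-1, -5), (-14, 22)) = 29.9666
d((-1, -5), (24, 8)) = 28.178
d((-10, 4), (2, -6)) = 15.6205
d((-10, 4), (-14, 22)) = 18.4391
d((-10, 4), (24, 8)) = 34.2345
d((2, -6), (-14, 22)) = 32.249
d((2, -6), (24, 8)) = 26.0768
d((-14, 22), (24, 8)) = 40.4969

Closest pair: (-1, -5) and (2, -6) with distance 3.1623

The closest pair is (-1, -5) and (2, -6) with Euclidean distance 3.1623. For 7 points, brute-force pairwise comparison is shown above. For large n, the divide-and-conquer algorithm (sort by x, recurse on halves, check the dividing strip) achieves O(n log n).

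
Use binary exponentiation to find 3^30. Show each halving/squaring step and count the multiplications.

Computing 3^30 by squaring (build up from 3^1; each line after the first costs one multiplication):

3^1 = 3
3^2 = (3^1)^2 = 3^2 = 9
3^3 = 3 * 3^2 = 3 * 9 = 27
3^6 = (3^3)^2 = 27^2 = 729
3^7 = 3 * 3^6 = 3 * 729 = 2187
3^14 = (3^7)^2 = 2187^2 = 4782969
3^15 = 3 * 3^14 = 3 * 4782969 = 14348907
3^30 = (3^15)^2 = 14348907^2 = 205891132094649

Result: 205891132094649
Multiplications needed: 7 (7 lines after 3^1)

3^30 = 205891132094649. Using exponentiation by squaring, this requires 7 multiplications. The key idea: if the exponent is even, square the half-power; if odd, multiply by the base once.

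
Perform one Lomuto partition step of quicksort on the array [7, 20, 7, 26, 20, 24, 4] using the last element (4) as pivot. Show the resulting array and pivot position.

Lomuto partition with pivot = 4:

Initial array: [7, 20, 7, 26, 20, 24, 4]

arr[0]=7 > 4: no swap
arr[1]=20 > 4: no swap
arr[2]=7 > 4: no swap
arr[3]=26 > 4: no swap
arr[4]=20 > 4: no swap
arr[5]=24 > 4: no swap

Place pivot at position 0: [4, 20, 7, 26, 20, 24, 7]
Pivot position: 0

After partitioning with pivot 4, the array becomes [4, 20, 7, 26, 20, 24, 7]. The pivot is placed at index 0. All elements to the left of the pivot are <= 4, and all elements to the right are > 4.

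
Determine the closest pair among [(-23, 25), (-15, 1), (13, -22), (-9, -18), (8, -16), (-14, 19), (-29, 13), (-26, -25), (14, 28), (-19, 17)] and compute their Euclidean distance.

Computing all pairwise distances among 10 points:

d((-23, 25), (-15, 1)) = 25.2982
d((-23, 25), (13, -22)) = 59.203
d((-23, 25), (-9, -18)) = 45.2217
d((-23, 25), (8, -16)) = 51.4004
d((-23, 25), (-14, 19)) = 10.8167
d((-23, 25), (-29, 13)) = 13.4164
d((-23, 25), (-26, -25)) = 50.0899
d((-23, 25), (14, 28)) = 37.1214
d((-23, 25), (-19, 17)) = 8.9443
d((-15, 1), (13, -22)) = 36.2353
d((-15, 1), (-9, -18)) = 19.9249
d((-15, 1), (8, -16)) = 28.6007
d((-15, 1), (-14, 19)) = 18.0278
d((-15, 1), (-29, 13)) = 18.4391
d((-15, 1), (-26, -25)) = 28.2312
d((-15, 1), (14, 28)) = 39.6232
d((-15, 1), (-19, 17)) = 16.4924
d((13, -22), (-9, -18)) = 22.3607
d((13, -22), (8, -16)) = 7.8102
d((13, -22), (-14, 19)) = 49.0918
d((13, -22), (-29, 13)) = 54.6717
d((13, -22), (-26, -25)) = 39.1152
d((13, -22), (14, 28)) = 50.01
d((13, -22), (-19, 17)) = 50.448
d((-9, -18), (8, -16)) = 17.1172
d((-9, -18), (-14, 19)) = 37.3363
d((-9, -18), (-29, 13)) = 36.8917
d((-9, -18), (-26, -25)) = 18.3848
d((-9, -18), (14, 28)) = 51.4296
d((-9, -18), (-19, 17)) = 36.4005
d((8, -16), (-14, 19)) = 41.3401
d((8, -16), (-29, 13)) = 47.0106
d((8, -16), (-26, -25)) = 35.171
d((8, -16), (14, 28)) = 44.4072
d((8, -16), (-19, 17)) = 42.638
d((-14, 19), (-29, 13)) = 16.1555
d((-14, 19), (-26, -25)) = 45.607
d((-14, 19), (14, 28)) = 29.4109
d((-14, 19), (-19, 17)) = 5.3852 <-- minimum
d((-29, 13), (-26, -25)) = 38.1182
d((-29, 13), (14, 28)) = 45.5412
d((-29, 13), (-19, 17)) = 10.7703
d((-26, -25), (14, 28)) = 66.4003
d((-26, -25), (-19, 17)) = 42.5793
d((14, 28), (-19, 17)) = 34.7851

Closest pair: (-14, 19) and (-19, 17) with distance 5.3852

The closest pair is (-14, 19) and (-19, 17) with Euclidean distance 5.3852. For 10 points, brute-force pairwise comparison is shown above. For large n, the divide-and-conquer algorithm (sort by x, recurse on halves, check the dividing strip) achieves O(n log n).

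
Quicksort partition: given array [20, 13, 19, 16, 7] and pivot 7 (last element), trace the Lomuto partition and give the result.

Lomuto partition with pivot = 7:

Initial array: [20, 13, 19, 16, 7]

arr[0]=20 > 7: no swap
arr[1]=13 > 7: no swap
arr[2]=19 > 7: no swap
arr[3]=16 > 7: no swap

Place pivot at position 0: [7, 13, 19, 16, 20]
Pivot position: 0

After partitioning with pivot 7, the array becomes [7, 13, 19, 16, 20]. The pivot is placed at index 0. All elements to the left of the pivot are <= 7, and all elements to the right are > 7.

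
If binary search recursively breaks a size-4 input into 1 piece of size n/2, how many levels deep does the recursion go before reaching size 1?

For divide and conquer with division factor 2:

Problem sizes at each level:
Level 0: 4
Level 1: 2
Level 2: 1

The root is level 0 and the size-1 base case is level 2 (the tree spans levels 0 through 2, i.e. 3 levels counting the root), so the depth is the number of divisions: log_2(4) = 2

The recursion tree depth is log_2(4) = 2. At each level, the problem size is divided by 2, so it takes 2 divisions to reduce to a base case of size 1. The algorithm makes 1 recursive call at each level.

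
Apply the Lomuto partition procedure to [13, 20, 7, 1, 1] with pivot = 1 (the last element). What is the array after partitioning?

Lomuto partition with pivot = 1:

Initial array: [13, 20, 7, 1, 1]

arr[0]=13 > 1: no swap
arr[1]=20 > 1: no swap
arr[2]=7 > 1: no swap
arr[3]=1 <= 1: swap with position 0, array becomes [1, 20, 7, 13, 1]

Place pivot at position 1: [1, 1, 7, 13, 20]
Pivot position: 1

After partitioning with pivot 1, the array becomes [1, 1, 7, 13, 20]. The pivot is placed at index 1. All elements to the left of the pivot are <= 1, and all elements to the right are > 1.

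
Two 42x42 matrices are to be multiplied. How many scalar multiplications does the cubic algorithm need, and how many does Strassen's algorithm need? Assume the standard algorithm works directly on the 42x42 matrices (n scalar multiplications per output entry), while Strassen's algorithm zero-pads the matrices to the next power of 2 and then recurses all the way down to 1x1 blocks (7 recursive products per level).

Matrix multiplication for 42x42 matrices:

Strassen's algorithm requires power-of-2 dimensions. Pad 42x42 to 64x64 (next power of 2).

Standard algorithm: 42^3 = 74088 multiplications
Strassen's algorithm: 7^(log2(64)) = 7^6 = 117649 multiplications
Difference: 74088 - 117649 = -43561 (Strassen uses MORE here due to padding overhead — for small or just-over-power-of-2 n, padding can outweigh the per-level savings)

Standard: 74088 multiplications (42^3). Strassen: 117649 multiplications (7^6, after padding to 64x64). Strassen reduces 8 recursive multiplications to 7 at each level.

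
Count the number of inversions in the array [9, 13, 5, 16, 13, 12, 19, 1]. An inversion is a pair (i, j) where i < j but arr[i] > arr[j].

Finding inversions in [9, 13, 5, 16, 13, 12, 19, 1]:

(0, 2): arr[0]=9 > arr[2]=5
(0, 7): arr[0]=9 > arr[7]=1
(1, 2): arr[1]=13 > arr[2]=5
(1, 5): arr[1]=13 > arr[5]=12
(1, 7): arr[1]=13 > arr[7]=1
(2, 7): arr[2]=5 > arr[7]=1
(3, 4): arr[3]=16 > arr[4]=13
(3, 5): arr[3]=16 > arr[5]=12
(3, 7): arr[3]=16 > arr[7]=1
(4, 5): arr[4]=13 > arr[5]=12
(4, 7): arr[4]=13 > arr[7]=1
(5, 7): arr[5]=12 > arr[7]=1
(6, 7): arr[6]=19 > arr[7]=1

Total inversions: 13

The array has 13 inversion(s): (0,2), (0,7), (1,2), (1,5), (1,7), (2,7), (3,4), (3,5), (3,7), (4,5), (4,7), (5,7), (6,7). Each pair (i,j) satisfies i < j and arr[i] > arr[j].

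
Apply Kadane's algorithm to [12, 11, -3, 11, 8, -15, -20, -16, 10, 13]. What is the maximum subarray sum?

Using Kadane's algorithm on [12, 11, -3, 11, 8, -15, -20, -16, 10, 13]:

Scanning through the array:
Position 1 (value 11): max_ending_here = 23, max_so_far = 23
Position 2 (value -3): max_ending_here = 20, max_so_far = 23
Position 3 (value 11): max_ending_here = 31, max_so_far = 31
Position 4 (value 8): max_ending_here = 39, max_so_far = 39
Position 5 (value -15): max_ending_here = 24, max_so_far = 39
Position 6 (value -20): max_ending_here = 4, max_so_far = 39
Position 7 (value -16): max_ending_here = -12, max_so_far = 39
Position 8 (value 10): max_ending_here = 10, max_so_far = 39
Position 9 (value 13): max_ending_here = 23, max_so_far = 39

Maximum subarray: [12, 11, -3, 11, 8]
Maximum sum: 39

The maximum subarray is [12, 11, -3, 11, 8] with sum 39. This subarray runs from index 0 to index 4.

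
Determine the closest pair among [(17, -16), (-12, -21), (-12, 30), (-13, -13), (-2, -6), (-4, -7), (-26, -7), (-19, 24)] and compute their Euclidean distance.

Computing all pairwise distances among 8 points:

d((17, -16), (-12, -21)) = 29.4279
d((17, -16), (-12, 30)) = 54.3783
d((17, -16), (-13, -13)) = 30.1496
d((17, -16), (-2, -6)) = 21.4709
d((17, -16), (-4, -7)) = 22.8473
d((17, -16), (-26, -7)) = 43.9318
d((17, -16), (-19, 24)) = 53.8145
d((-12, -21), (-12, 30)) = 51.0
d((-12, -21), (-13, -13)) = 8.0623
d((-12, -21), (-2, -6)) = 18.0278
d((-12, -21), (-4, -7)) = 16.1245
d((-12, -21), (-26, -7)) = 19.799
d((-12, -21), (-19, 24)) = 45.5412
d((-12, 30), (-13, -13)) = 43.0116
d((-12, 30), (-2, -6)) = 37.3631
d((-12, 30), (-4, -7)) = 37.855
d((-12, 30), (-26, -7)) = 39.5601
d((-12, 30), (-19, 24)) = 9.2195
d((-13, -13), (-2, -6)) = 13.0384
d((-13, -13), (-4, -7)) = 10.8167
d((-13, -13), (-26, -7)) = 14.3178
d((-13, -13), (-19, 24)) = 37.4833
d((-2, -6), (-4, -7)) = 2.2361 <-- minimum
d((-2, -6), (-26, -7)) = 24.0208
d((-2, -6), (-19, 24)) = 34.4819
d((-4, -7), (-26, -7)) = 22.0
d((-4, -7), (-19, 24)) = 34.4384
d((-26, -7), (-19, 24)) = 31.7805

Closest pair: (-2, -6) and (-4, -7) with distance 2.2361

The closest pair is (-2, -6) and (-4, -7) with Euclidean distance 2.2361. For 8 points, brute-force pairwise comparison is shown above. For large n, the divide-and-conquer algorithm (sort by x, recurse on halves, check the dividing strip) achieves O(n log n).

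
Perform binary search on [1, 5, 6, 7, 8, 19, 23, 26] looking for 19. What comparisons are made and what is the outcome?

Binary search for 19 in [1, 5, 6, 7, 8, 19, 23, 26]:

lo=0, hi=7, mid=3, arr[mid]=7 -> 7 < 19, search right half
lo=4, hi=7, mid=5, arr[mid]=19 -> Found target at index 5!

Binary search finds 19 at index 5 after 2 comparisons. The search repeatedly halves the search space by comparing with the middle element.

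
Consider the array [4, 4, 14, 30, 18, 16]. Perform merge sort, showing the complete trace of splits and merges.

Merge sort trace:

Split: [4, 4, 14, 30, 18, 16] -> [4, 4, 14] and [30, 18, 16]
  Split: [4, 4, 14] -> [4] and [4, 14]
    Split: [4, 14] -> [4] and [14]
    Merge: [4] + [14] -> [4, 14]
  Merge: [4] + [4, 14] -> [4, 4, 14]
  Split: [30, 18, 16] -> [30] and [18, 16]
    Split: [18, 16] -> [18] and [16]
    Merge: [18] + [16] -> [16, 18]
  Merge: [30] + [16, 18] -> [16, 18, 30]
Merge: [4, 4, 14] + [16, 18, 30] -> [4, 4, 14, 16, 18, 30]

Final sorted array: [4, 4, 14, 16, 18, 30]

The merge sort proceeds by recursively splitting the array and merging sorted halves.
After all merges, the sorted array is [4, 4, 14, 16, 18, 30].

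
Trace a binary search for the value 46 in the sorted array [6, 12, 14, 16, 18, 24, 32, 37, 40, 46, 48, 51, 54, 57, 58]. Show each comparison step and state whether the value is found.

Binary search for 46 in [6, 12, 14, 16, 18, 24, 32, 37, 40, 46, 48, 51, 54, 57, 58]:

lo=0, hi=14, mid=7, arr[mid]=37 -> 37 < 46, search right half
lo=8, hi=14, mid=11, arr[mid]=51 -> 51 > 46, search left half
lo=8, hi=10, mid=9, arr[mid]=46 -> Found target at index 9!

Binary search finds 46 at index 9 after 3 comparisons. The search repeatedly halves the search space by comparing with the middle element.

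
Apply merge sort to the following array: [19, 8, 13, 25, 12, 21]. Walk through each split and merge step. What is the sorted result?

Merge sort trace:

Split: [19, 8, 13, 25, 12, 21] -> [19, 8, 13] and [25, 12, 21]
  Split: [19, 8, 13] -> [19] and [8, 13]
    Split: [8, 13] -> [8] and [13]
    Merge: [8] + [13] -> [8, 13]
  Merge: [19] + [8, 13] -> [8, 13, 19]
  Split: [25, 12, 21] -> [25] and [12, 21]
    Split: [12, 21] -> [12] and [21]
    Merge: [12] + [21] -> [12, 21]
  Merge: [25] + [12, 21] -> [12, 21, 25]
Merge: [8, 13, 19] + [12, 21, 25] -> [8, 12, 13, 19, 21, 25]

Final sorted array: [8, 12, 13, 19, 21, 25]

The merge sort proceeds by recursively splitting the array and merging sorted halves.
After all merges, the sorted array is [8, 12, 13, 19, 21, 25].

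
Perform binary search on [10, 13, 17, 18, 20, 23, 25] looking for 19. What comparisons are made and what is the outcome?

Binary search for 19 in [10, 13, 17, 18, 20, 23, 25]:

lo=0, hi=6, mid=3, arr[mid]=18 -> 18 < 19, search right half
lo=4, hi=6, mid=5, arr[mid]=23 -> 23 > 19, search left half
lo=4, hi=4, mid=4, arr[mid]=20 -> 20 > 19, search left half
lo=4 > hi=3, target 19 not found

Binary search determines that 19 is not in the array after 3 comparisons. The search space was exhausted without finding the target.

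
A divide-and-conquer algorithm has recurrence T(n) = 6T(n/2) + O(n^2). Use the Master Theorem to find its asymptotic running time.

Master Theorem for T(n) = 6T(n/2) + O(n^2):

a = 6, b = 2, c = 2
log_b(a) = log_2(6) = 2.5850

Case 1: c = 2 < log_2(6) = 2.5850
T(n) = O(n^(log_2 6))

For T(n) = 6T(n/2) + O(n^2): log_2(6) = 2.5850. This is Case 1 of the Master Theorem (c < log_b(a), work dominated by leaves), giving O(n^(log_2 6)).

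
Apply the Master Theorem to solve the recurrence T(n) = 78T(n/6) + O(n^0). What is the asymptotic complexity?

Master Theorem for T(n) = 78T(n/6) + O(n^0):

a = 78, b = 6, c = 0
log_b(a) = log_6(78) = 2.4315

Case 1: c = 0 < log_6(78) = 2.4315
T(n) = O(n^(log_6 78))

For T(n) = 78T(n/6) + O(n^0): log_6(78) = 2.4315. This is Case 1 of the Master Theorem (c < log_b(a), work dominated by leaves), giving O(n^(log_6 78)).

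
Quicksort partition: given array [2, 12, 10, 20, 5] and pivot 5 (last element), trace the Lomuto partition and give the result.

Lomuto partition with pivot = 5:

Initial array: [2, 12, 10, 20, 5]

arr[0]=2 <= 5: swap with position 0, array becomes [2, 12, 10, 20, 5]
arr[1]=12 > 5: no swap
arr[2]=10 > 5: no swap
arr[3]=20 > 5: no swap

Place pivot at position 1: [2, 5, 10, 20, 12]
Pivot position: 1

After partitioning with pivot 5, the array becomes [2, 5, 10, 20, 12]. The pivot is placed at index 1. All elements to the left of the pivot are <= 5, and all elements to the right are > 5.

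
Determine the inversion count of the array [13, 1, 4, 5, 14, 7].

Finding inversions in [13, 1, 4, 5, 14, 7]:

(0, 1): arr[0]=13 > arr[1]=1
(0, 2): arr[0]=13 > arr[2]=4
(0, 3): arr[0]=13 > arr[3]=5
(0, 5): arr[0]=13 > arr[5]=7
(4, 5): arr[4]=14 > arr[5]=7

Total inversions: 5

The array has 5 inversion(s): (0,1), (0,2), (0,3), (0,5), (4,5). Each pair (i,j) satisfies i < j and arr[i] > arr[j].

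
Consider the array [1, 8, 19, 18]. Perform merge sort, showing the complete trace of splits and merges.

Merge sort trace:

Split: [1, 8, 19, 18] -> [1, 8] and [19, 18]
  Split: [1, 8] -> [1] and [8]
  Merge: [1] + [8] -> [1, 8]
  Split: [19, 18] -> [19] and [18]
  Merge: [19] + [18] -> [18, 19]
Merge: [1, 8] + [18, 19] -> [1, 8, 18, 19]

Final sorted array: [1, 8, 18, 19]

The merge sort proceeds by recursively splitting the array and merging sorted halves.
After all merges, the sorted array is [1, 8, 18, 19].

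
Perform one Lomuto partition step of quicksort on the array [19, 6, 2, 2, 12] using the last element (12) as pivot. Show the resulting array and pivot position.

Lomuto partition with pivot = 12:

Initial array: [19, 6, 2, 2, 12]

arr[0]=19 > 12: no swap
arr[1]=6 <= 12: swap with position 0, array becomes [6, 19, 2, 2, 12]
arr[2]=2 <= 12: swap with position 1, array becomes [6, 2, 19, 2, 12]
arr[3]=2 <= 12: swap with position 2, array becomes [6, 2, 2, 19, 12]

Place pivot at position 3: [6, 2, 2, 12, 19]
Pivot position: 3

After partitioning with pivot 12, the array becomes [6, 2, 2, 12, 19]. The pivot is placed at index 3. All elements to the left of the pivot are <= 12, and all elements to the right are > 12.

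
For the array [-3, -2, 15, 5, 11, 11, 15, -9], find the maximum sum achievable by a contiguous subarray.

Using Kadane's algorithm on [-3, -2, 15, 5, 11, 11, 15, -9]:

Scanning through the array:
Position 1 (value -2): max_ending_here = -2, max_so_far = -2
Position 2 (value 15): max_ending_here = 15, max_so_far = 15
Position 3 (value 5): max_ending_here = 20, max_so_far = 20
Position 4 (value 11): max_ending_here = 31, max_so_far = 31
Position 5 (value 11): max_ending_here = 42, max_so_far = 42
Position 6 (value 15): max_ending_here = 57, max_so_far = 57
Position 7 (value -9): max_ending_here = 48, max_so_far = 57

Maximum subarray: [15, 5, 11, 11, 15]
Maximum sum: 57

The maximum subarray is [15, 5, 11, 11, 15] with sum 57. This subarray runs from index 2 to index 6.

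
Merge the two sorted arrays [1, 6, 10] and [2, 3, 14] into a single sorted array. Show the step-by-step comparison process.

Merging process:

Compare 1 vs 2: take 1 from left. Merged: [1]
Compare 6 vs 2: take 2 from right. Merged: [1, 2]
Compare 6 vs 3: take 3 from right. Merged: [1, 2, 3]
Compare 6 vs 14: take 6 from left. Merged: [1, 2, 3, 6]
Compare 10 vs 14: take 10 from left. Merged: [1, 2, 3, 6, 10]
Append remaining from right: [14]. Merged: [1, 2, 3, 6, 10, 14]

Final merged array: [1, 2, 3, 6, 10, 14]
Total comparisons: 5

The merged array is [1, 2, 3, 6, 10, 14], requiring 5 comparisons. The merge step runs in O(n) time where n is the total number of elements.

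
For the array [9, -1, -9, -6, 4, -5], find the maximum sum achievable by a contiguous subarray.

Using Kadane's algorithm on [9, -1, -9, -6, 4, -5]:

Scanning through the array:
Position 1 (value -1): max_ending_here = 8, max_so_far = 9
Position 2 (value -9): max_ending_here = -1, max_so_far = 9
Position 3 (value -6): max_ending_here = -6, max_so_far = 9
Position 4 (value 4): max_ending_here = 4, max_so_far = 9
Position 5 (value -5): max_ending_here = -1, max_so_far = 9

Maximum subarray: [9]
Maximum sum: 9

The maximum subarray is [9] with sum 9. This subarray runs from index 0 to index 0.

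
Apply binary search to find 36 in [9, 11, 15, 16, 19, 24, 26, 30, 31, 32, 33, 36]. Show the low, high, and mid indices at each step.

Binary search for 36 in [9, 11, 15, 16, 19, 24, 26, 30, 31, 32, 33, 36]:

lo=0, hi=11, mid=5, arr[mid]=24 -> 24 < 36, search right half
lo=6, hi=11, mid=8, arr[mid]=31 -> 31 < 36, search right half
lo=9, hi=11, mid=10, arr[mid]=33 -> 33 < 36, search right half
lo=11, hi=11, mid=11, arr[mid]=36 -> Found target at index 11!

Binary search finds 36 at index 11 after 4 comparisons. The search repeatedly halves the search space by comparing with the middle element.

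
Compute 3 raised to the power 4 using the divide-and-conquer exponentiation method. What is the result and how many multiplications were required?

Computing 3^4 by squaring (build up from 3^1; each line after the first costs one multiplication):

3^1 = 3
3^2 = (3^1)^2 = 3^2 = 9
3^4 = (3^2)^2 = 9^2 = 81

Result: 81
Multiplications needed: 2 (2 lines after 3^1)

3^4 = 81. Using exponentiation by squaring, this requires 2 multiplications. The key idea: if the exponent is even, square the half-power; if odd, multiply by the base once.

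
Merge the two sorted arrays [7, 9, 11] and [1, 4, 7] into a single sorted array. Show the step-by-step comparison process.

Merging process:

Compare 7 vs 1: take 1 from right. Merged: [1]
Compare 7 vs 4: take 4 from right. Merged: [1, 4]
Compare 7 vs 7: take 7 from left. Merged: [1, 4, 7]
Compare 9 vs 7: take 7 from right. Merged: [1, 4, 7, 7]
Append remaining from left: [9, 11]. Merged: [1, 4, 7, 7, 9, 11]

Final merged array: [1, 4, 7, 7, 9, 11]
Total comparisons: 4

The merged array is [1, 4, 7, 7, 9, 11], requiring 4 comparisons. The merge step runs in O(n) time where n is the total number of elements.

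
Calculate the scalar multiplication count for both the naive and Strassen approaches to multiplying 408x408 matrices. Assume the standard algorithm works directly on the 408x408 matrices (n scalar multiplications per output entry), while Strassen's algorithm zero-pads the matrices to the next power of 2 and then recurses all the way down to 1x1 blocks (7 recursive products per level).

Matrix multiplication for 408x408 matrices:

Strassen's algorithm requires power-of-2 dimensions. Pad 408x408 to 512x512 (next power of 2).

Standard algorithm: 408^3 = 67917312 multiplications
Strassen's algorithm: 7^(log2(512)) = 7^9 = 40353607 multiplications
Savings: 67917312 - 40353607 = 27563705 multiplications

Standard: 67917312 multiplications (408^3). Strassen: 40353607 multiplications (7^9, after padding to 512x512). Strassen reduces 8 recursive multiplications to 7 at each level.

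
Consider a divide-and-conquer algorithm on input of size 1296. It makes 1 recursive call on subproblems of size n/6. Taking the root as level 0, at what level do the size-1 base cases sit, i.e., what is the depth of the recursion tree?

For divide and conquer with division factor 6:

Problem sizes at each level:
Level 0: 1296
Level 1: 216
Level 2: 36
Level 3: 6
Level 4: 1

The root is level 0 and the size-1 base case is level 4 (the tree spans levels 0 through 4, i.e. 5 levels counting the root), so the depth is the number of divisions: log_6(1296) = 4

The recursion tree depth is log_6(1296) = 4. At each level, the problem size is divided by 6, so it takes 4 divisions to reduce to a base case of size 1. The algorithm makes 1 recursive call at each level.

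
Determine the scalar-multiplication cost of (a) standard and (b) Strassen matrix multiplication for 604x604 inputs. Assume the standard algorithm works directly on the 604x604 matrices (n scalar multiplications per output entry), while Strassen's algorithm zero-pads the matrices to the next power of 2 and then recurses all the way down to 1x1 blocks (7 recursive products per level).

Matrix multiplication for 604x604 matrices:

Strassen's algorithm requires power-of-2 dimensions. Pad 604x604 to 1024x1024 (next power of 2).

Standard algorithm: 604^3 = 220348864 multiplications
Strassen's algorithm: 7^(log2(1024)) = 7^10 = 282475249 multiplications
Difference: 220348864 - 282475249 = -62126385 (Strassen uses MORE here due to padding overhead — for small or just-over-power-of-2 n, padding can outweigh the per-level savings)

Standard: 220348864 multiplications (604^3). Strassen: 282475249 multiplications (7^10, after padding to 1024x1024). Strassen reduces 8 recursive multiplications to 7 at each level.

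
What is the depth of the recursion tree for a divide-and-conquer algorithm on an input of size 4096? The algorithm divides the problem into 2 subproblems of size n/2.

For divide and conquer with division factor 2:

Problem sizes at each level:
Level 0: 4096
Level 1: 2048
Level 2: 1024
Level 3: 512
Level 4: 256
Level 5: 128
Level 6: 64
Level 7: 32
Level 8: 16
Level 9: 8
Level 10: 4
Level 11: 2
Level 12: 1

The root is level 0 and the size-1 base case is level 12 (the tree spans levels 0 through 12, i.e. 13 levels counting the root), so the depth is the number of divisions: log_2(4096) = 12

The recursion tree depth is log_2(4096) = 12. At each level, the problem size is divided by 2, so it takes 12 divisions to reduce to a base case of size 1. The algorithm makes 2 recursive calls at each level.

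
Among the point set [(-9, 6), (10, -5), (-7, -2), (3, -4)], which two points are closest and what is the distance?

Computing all pairwise distances among 4 points:

d((-9, 6), (10, -5)) = 21.9545
d((-9, 6), (-7, -2)) = 8.2462
d((-9, 6), (3, -4)) = 15.6205
d((10, -5), (-7, -2)) = 17.2627
d((10, -5), (3, -4)) = 7.0711 <-- minimum
d((-7, -2), (3, -4)) = 10.198

Closest pair: (10, -5) and (3, -4) with distance 7.0711

The closest pair is (10, -5) and (3, -4) with Euclidean distance 7.0711. For 4 points, brute-force pairwise comparison is shown above. For large n, the divide-and-conquer algorithm (sort by x, recurse on halves, check the dividing strip) achieves O(n log n).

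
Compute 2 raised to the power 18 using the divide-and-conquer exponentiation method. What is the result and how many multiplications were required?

Computing 2^18 by squaring (build up from 2^1; each line after the first costs one multiplication):

2^1 = 2
2^2 = (2^1)^2 = 2^2 = 4
2^4 = (2^2)^2 = 4^2 = 16
2^8 = (2^4)^2 = 16^2 = 256
2^9 = 2 * 2^8 = 2 * 256 = 512
2^18 = (2^9)^2 = 512^2 = 262144

Result: 262144
Multiplications needed: 5 (5 lines after 2^1)

2^18 = 262144. Using exponentiation by squaring, this requires 5 multiplications. The key idea: if the exponent is even, square the half-power; if odd, multiply by the base once.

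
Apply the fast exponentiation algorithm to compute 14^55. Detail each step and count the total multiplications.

Computing 14^55 by squaring (build up from 14^1; each line after the first costs one multiplication):

14^1 = 14
14^2 = (14^1)^2 = 14^2 = 196
14^3 = 14 * 14^2 = 14 * 196 = 2744
14^6 = (14^3)^2 = 2744^2 = 7529536
14^12 = (14^6)^2 = 7529536^2 = 56693912375296
14^13 = 14 * 14^12 = 14 * 56693912375296 = 793714773254144
14^26 = (14^13)^2 = 793714773254144^2 = 629983141281877223603213172736
14^27 = 14 * 14^26 = 14 * 629983141281877223603213172736 = 8819763977946281130444984418304
14^54 = (14^27)^2 = 8819763977946281130444984418304^2 = 77788236626678808982722471083604074886584214739573349250236416
14^55 = 14 * 14^54 = 14 * 77788236626678808982722471083604074886584214739573349250236416 = 1089035312773503325758114595170457048412179006354026889503309824

Result: 1089035312773503325758114595170457048412179006354026889503309824
Multiplications needed: 9 (9 lines after 14^1)

14^55 = 1089035312773503325758114595170457048412179006354026889503309824. Using exponentiation by squaring, this requires 9 multiplications. The key idea: if the exponent is even, square the half-power; if odd, multiply by the base once.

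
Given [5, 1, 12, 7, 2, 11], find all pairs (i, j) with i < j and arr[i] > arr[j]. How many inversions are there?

Finding inversions in [5, 1, 12, 7, 2, 11]:

(0, 1): arr[0]=5 > arr[1]=1
(0, 4): arr[0]=5 > arr[4]=2
(2, 3): arr[2]=12 > arr[3]=7
(2, 4): arr[2]=12 > arr[4]=2
(2, 5): arr[2]=12 > arr[5]=11
(3, 4): arr[3]=7 > arr[4]=2

Total inversions: 6

The array has 6 inversion(s): (0,1), (0,4), (2,3), (2,4), (2,5), (3,4). Each pair (i,j) satisfies i < j and arr[i] > arr[j].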